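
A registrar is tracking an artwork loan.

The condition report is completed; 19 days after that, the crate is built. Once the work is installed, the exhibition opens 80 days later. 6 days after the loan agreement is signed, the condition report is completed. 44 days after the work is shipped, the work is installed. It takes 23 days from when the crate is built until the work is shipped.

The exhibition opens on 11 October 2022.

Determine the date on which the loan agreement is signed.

22 April 2022

The exhibition opens: Oct 11, 2022.
The work is installed: Oct 11, 2022 − 80 days = Jul 23, 2022.
The work is shipped: Jul 23, 2022 − 44 days = Jun 9, 2022.
The crate is built: Jun 9, 2022 − 23 days = May 17, 2022.
The condition report is completed: May 17, 2022 − 19 days = Apr 28, 2022.
The loan agreement is signed: Apr 28, 2022 − 6 days = Apr 22, 2022.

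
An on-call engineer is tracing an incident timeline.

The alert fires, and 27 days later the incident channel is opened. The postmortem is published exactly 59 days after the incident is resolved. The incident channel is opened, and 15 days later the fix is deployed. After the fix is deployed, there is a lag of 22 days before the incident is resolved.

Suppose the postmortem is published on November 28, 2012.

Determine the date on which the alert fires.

July 28, 2012

The postmortem is published: Nov 28, 2012.
The incident is resolved: Nov 28, 2012 − 59 days = Sep 30, 2012.
The fix is deployed: Sep 30, 2012 − 22 days = Sep 8, 2012.
The incident channel is opened: Sep 8, 2012 − 15 days = Aug 24, 2012.
The alert fires: Aug 24, 2012 − 27 days = Jul 28, 2012.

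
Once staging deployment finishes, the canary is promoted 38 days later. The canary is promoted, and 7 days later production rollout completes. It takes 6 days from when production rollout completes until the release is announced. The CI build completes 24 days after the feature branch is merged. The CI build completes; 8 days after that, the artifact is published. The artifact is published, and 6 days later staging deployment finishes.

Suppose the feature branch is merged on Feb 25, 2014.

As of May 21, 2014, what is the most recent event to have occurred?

The feature branch is merged: Feb 25, 2014.
The CI build completes: Feb 25, 2014 + 24 days = Mar 21, 2014.
The artifact is published: Mar 21, 2014 + 8 days = Mar 29, 2014.
Staging deployment finishes: Mar 29, 2014 + 6 days = Apr 4, 2014.
The canary is promoted: Apr 4, 2014 + 38 days = May 12, 2014.
Production rollout completes: May 12, 2014 + 7 days = May 19, 2014.
The release is announced: May 19, 2014 + 6 days = May 25, 2014.
May 21, 2014 falls between when production rollout completes (May 19, 2014) and when the release is announced (May 25, 2014).

Production rollout completes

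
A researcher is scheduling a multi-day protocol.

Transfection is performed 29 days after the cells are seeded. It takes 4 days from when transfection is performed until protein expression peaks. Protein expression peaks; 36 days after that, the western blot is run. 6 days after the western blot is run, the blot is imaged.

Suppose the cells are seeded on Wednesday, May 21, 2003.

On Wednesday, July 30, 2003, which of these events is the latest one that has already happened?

The cells are seeded: May 21, 2003.
Transfection is performed: May 21, 2003 + 29 days = Jun 19, 2003.
Protein expression peaks: Jun 19, 2003 + 4 days = Jun 23, 2003.
The western blot is run: Jun 23, 2003 + 36 days = Jul 29, 2003.
The blot is imaged: Jul 29, 2003 + 6 days = Aug 4, 2003.
Jul 30, 2003 falls between when the western blot is run (Jul 29, 2003) and when the blot is imaged (Aug 4, 2003).

The western blot is run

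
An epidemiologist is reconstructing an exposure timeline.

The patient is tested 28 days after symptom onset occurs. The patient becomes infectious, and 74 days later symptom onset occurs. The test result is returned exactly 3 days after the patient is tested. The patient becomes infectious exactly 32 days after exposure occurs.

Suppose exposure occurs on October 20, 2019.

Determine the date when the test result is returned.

March 5, 2020

Exposure occurs: Oct 20, 2019.
The patient becomes infectious: Oct 20, 2019 + 32 days = Nov 21, 2019.
Symptom onset occurs: Nov 21, 2019 + 74 days = Feb 3, 2020.
The patient is tested: Feb 3, 2020 + 28 days = Mar 2, 2020.
The test result is returned: Mar 2, 2020 + 3 days = Mar 5, 2020.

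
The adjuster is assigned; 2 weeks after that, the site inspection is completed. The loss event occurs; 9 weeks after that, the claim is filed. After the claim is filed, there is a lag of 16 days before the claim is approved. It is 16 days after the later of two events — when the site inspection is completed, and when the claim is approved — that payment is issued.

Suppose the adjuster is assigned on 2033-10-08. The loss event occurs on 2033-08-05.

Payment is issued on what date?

2033-11-08

The adjuster is assigned: Oct 8, 2033.
The site inspection is completed: Oct 8, 2033 + 2 weeks = Oct 22, 2033.
The loss event occurs: Aug 5, 2033.
The claim is filed: Aug 5, 2033 + 9 weeks = Oct 7, 2033.
The claim is approved: Oct 7, 2033 + 16 days = Oct 23, 2033.
Both prerequisites met — the site inspection is completed (Oct 22, 2033), the claim is approved (Oct 23, 2033); the later is Oct 23, 2033.
Payment is issued: Oct 23, 2033 + 16 days = Nov 8, 2033.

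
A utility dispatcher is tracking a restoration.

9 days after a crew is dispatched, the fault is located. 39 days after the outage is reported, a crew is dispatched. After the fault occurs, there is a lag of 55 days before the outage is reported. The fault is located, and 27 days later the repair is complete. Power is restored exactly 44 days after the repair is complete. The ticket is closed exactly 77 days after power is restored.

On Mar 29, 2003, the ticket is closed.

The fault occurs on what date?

Jul 21, 2002

The ticket is closed: Mar 29, 2003.
Power is restored: Mar 29, 2003 − 77 days = Jan 11, 2003.
The repair is complete: Jan 11, 2003 − 44 days = Nov 28, 2002.
The fault is located: Nov 28, 2002 − 27 days = Nov 1, 2002.
A crew is dispatched: Nov 1, 2002 − 9 days = Oct 23, 2002.
The outage is reported: Oct 23, 2002 − 39 days = Sep 14, 2002.
The fault occurs: Sep 14, 2002 − 55 days = Jul 21, 2002.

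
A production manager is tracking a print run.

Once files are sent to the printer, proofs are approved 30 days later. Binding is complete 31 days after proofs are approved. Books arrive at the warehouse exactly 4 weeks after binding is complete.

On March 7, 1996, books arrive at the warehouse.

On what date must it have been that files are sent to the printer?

December 9, 1995

Books arrive at the warehouse: Mar 7, 1996.
Binding is complete: Mar 7, 1996 − 4 weeks = Feb 8, 1996.
Proofs are approved: Feb 8, 1996 − 31 days = Jan 8, 1996.
Files are sent to the printer: Jan 8, 1996 − 30 days = Dec 9, 1995.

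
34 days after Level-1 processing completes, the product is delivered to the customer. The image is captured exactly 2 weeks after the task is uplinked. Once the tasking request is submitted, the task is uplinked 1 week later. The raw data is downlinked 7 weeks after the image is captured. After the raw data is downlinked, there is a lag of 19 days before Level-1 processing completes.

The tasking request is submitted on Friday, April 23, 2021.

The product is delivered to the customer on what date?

The tasking request is submitted: Apr 23, 2021.
The task is uplinked: Apr 23, 2021 + 1 week = Apr 30, 2021.
The image is captured: Apr 30, 2021 + 2 weeks = May 14, 2021.
The raw data is downlinked: May 14, 2021 + 7 weeks = Jul 2, 2021.
Level-1 processing completes: Jul 2, 2021 + 19 days = Jul 21, 2021.
The product is delivered to the customer: Jul 21, 2021 + 34 days = Aug 24, 2021.

Tuesday, August 24, 2021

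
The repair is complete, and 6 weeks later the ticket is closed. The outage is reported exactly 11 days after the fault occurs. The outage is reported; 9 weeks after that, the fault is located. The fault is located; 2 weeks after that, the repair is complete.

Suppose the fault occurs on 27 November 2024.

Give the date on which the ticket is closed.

6 April 2025

The fault occurs: Nov 27, 2024.
The outage is reported: Nov 27, 2024 + 11 days = Dec 8, 2024.
The fault is located: Dec 8, 2024 + 9 weeks = Feb 9, 2025.
The repair is complete: Feb 9, 2025 + 2 weeks = Feb 23, 2025.
The ticket is closed: Feb 23, 2025 + 6 weeks = Apr 6, 2025.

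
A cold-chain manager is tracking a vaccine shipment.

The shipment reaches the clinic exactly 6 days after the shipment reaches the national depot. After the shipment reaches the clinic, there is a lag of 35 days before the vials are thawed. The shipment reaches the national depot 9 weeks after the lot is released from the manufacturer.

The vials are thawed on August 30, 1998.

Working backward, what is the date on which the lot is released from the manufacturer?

The vials are thawed: Aug 30, 1998.
The shipment reaches the clinic: Aug 30, 1998 − 35 days = Jul 26, 1998.
The shipment reaches the national depot: Jul 26, 1998 − 6 days = Jul 20, 1998.
The lot is released from the manufacturer: Jul 20, 1998 − 9 weeks = May 18, 1998.

May 18, 1998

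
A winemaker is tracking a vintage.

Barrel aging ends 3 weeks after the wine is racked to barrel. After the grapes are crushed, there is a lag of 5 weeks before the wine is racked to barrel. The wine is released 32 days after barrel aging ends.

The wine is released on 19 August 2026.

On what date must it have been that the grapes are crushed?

The wine is released: Aug 19, 2026.
Barrel aging ends: Aug 19, 2026 − 32 days = Jul 18, 2026.
The wine is racked to barrel: Jul 18, 2026 − 3 weeks = Jun 27, 2026.
The grapes are crushed: Jun 27, 2026 − 5 weeks = May 23, 2026.

23 May 2026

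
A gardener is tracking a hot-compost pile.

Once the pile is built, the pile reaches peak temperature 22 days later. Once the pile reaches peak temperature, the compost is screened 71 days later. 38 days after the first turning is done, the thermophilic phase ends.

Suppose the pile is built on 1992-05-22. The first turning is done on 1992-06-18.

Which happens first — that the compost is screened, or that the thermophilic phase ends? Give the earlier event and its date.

The thermophilic phase ends — 1992-07-26

The pile is built: May 22, 1992.
The pile reaches peak temperature: May 22, 1992 + 22 days = Jun 13, 1992.
The compost is screened: Jun 13, 1992 + 71 days = Aug 23, 1992.
The first turning is done: Jun 18, 1992.
The thermophilic phase ends: Jun 18, 1992 + 38 days = Jul 26, 1992.
Comparing: the compost is screened on Aug 23, 1992 vs the thermophilic phase ends on Jul 26, 1992. Earlier: the thermophilic phase ends.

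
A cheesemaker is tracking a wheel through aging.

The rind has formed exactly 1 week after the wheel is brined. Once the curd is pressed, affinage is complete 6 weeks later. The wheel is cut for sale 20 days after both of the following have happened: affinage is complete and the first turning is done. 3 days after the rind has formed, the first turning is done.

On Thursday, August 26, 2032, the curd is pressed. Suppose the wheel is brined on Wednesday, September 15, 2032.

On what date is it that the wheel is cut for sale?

Wednesday, October 27, 2032

The curd is pressed: Aug 26, 2032.
Affinage is complete: Aug 26, 2032 + 6 weeks = Oct 7, 2032.
The wheel is brined: Sep 15, 2032.
The rind has formed: Sep 15, 2032 + 1 week = Sep 22, 2032.
The first turning is done: Sep 22, 2032 + 3 days = Sep 25, 2032.
Both prerequisites met — affinage is complete (Oct 7, 2032), the first turning is done (Sep 25, 2032); the later is Oct 7, 2032.
The wheel is cut for sale: Oct 7, 2032 + 20 days = Oct 27, 2032.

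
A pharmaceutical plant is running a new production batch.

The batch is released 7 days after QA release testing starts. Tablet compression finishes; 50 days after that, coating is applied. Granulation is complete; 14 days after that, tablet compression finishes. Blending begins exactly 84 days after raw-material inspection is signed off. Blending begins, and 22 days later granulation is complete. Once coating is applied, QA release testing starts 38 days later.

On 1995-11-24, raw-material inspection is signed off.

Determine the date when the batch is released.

Raw-material inspection is signed off: Nov 24, 1995.
Blending begins: Nov 24, 1995 + 84 days = Feb 16, 1996.
Granulation is complete: Feb 16, 1996 + 22 days = Mar 9, 1996.
Tablet compression finishes: Mar 9, 1996 + 14 days = Mar 23, 1996.
Coating is applied: Mar 23, 1996 + 50 days = May 12, 1996.
QA release testing starts: May 12, 1996 + 38 days = Jun 19, 1996.
The batch is released: Jun 19, 1996 + 7 days = Jun 26, 1996.

1996-06-26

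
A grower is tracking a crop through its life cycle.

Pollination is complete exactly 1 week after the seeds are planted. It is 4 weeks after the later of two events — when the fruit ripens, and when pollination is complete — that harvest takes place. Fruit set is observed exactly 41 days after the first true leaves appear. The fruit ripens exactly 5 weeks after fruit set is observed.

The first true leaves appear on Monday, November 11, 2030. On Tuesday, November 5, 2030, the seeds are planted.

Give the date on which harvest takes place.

The first true leaves appear: Nov 11, 2030.
Fruit set is observed: Nov 11, 2030 + 41 days = Dec 22, 2030.
The fruit ripens: Dec 22, 2030 + 5 weeks = Jan 26, 2031.
The seeds are planted: Nov 5, 2030.
Pollination is complete: Nov 5, 2030 + 1 week = Nov 12, 2030.
Both prerequisites met — the fruit ripens (Jan 26, 2031), pollination is complete (Nov 12, 2030); the later is Jan 26, 2031.
Harvest takes place: Jan 26, 2031 + 4 weeks = Feb 23, 2031.

Sunday, February 23, 2031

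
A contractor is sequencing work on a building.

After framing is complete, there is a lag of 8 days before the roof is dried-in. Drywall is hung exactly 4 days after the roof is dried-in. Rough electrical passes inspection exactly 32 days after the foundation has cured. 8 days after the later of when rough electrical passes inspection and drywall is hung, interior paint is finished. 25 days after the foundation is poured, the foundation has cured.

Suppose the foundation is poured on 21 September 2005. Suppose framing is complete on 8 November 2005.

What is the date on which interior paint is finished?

28 November 2005

The foundation is poured: Sep 21, 2005.
The foundation has cured: Sep 21, 2005 + 25 days = Oct 16, 2005.
Rough electrical passes inspection: Oct 16, 2005 + 32 days = Nov 17, 2005.
Framing is complete: Nov 8, 2005.
The roof is dried-in: Nov 8, 2005 + 8 days = Nov 16, 2005.
Drywall is hung: Nov 16, 2005 + 4 days = Nov 20, 2005.
Both prerequisites met — rough electrical passes inspection (Nov 17, 2005), drywall is hung (Nov 20, 2005); the later is Nov 20, 2005.
Interior paint is finished: Nov 20, 2005 + 8 days = Nov 28, 2005.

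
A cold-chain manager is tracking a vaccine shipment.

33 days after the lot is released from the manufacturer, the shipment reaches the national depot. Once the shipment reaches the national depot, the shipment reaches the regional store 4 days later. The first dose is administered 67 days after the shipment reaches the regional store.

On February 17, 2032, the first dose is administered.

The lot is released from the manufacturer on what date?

The first dose is administered: Feb 17, 2032.
The shipment reaches the regional store: Feb 17, 2032 − 67 days = Dec 12, 2031.
The shipment reaches the national depot: Dec 12, 2031 − 4 days = Dec 8, 2031.
The lot is released from the manufacturer: Dec 8, 2031 − 33 days = Nov 5, 2031.

November 5, 2031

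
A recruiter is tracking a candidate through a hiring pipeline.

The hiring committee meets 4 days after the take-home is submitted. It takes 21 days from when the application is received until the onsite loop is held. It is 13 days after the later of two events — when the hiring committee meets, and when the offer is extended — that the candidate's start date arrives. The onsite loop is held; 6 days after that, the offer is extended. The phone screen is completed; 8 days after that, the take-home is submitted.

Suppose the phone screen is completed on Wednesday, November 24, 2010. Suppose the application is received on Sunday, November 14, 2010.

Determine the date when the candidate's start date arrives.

Friday, December 24, 2010

The phone screen is completed: Nov 24, 2010.
The take-home is submitted: Nov 24, 2010 + 8 days = Dec 2, 2010.
The hiring committee meets: Dec 2, 2010 + 4 days = Dec 6, 2010.
The application is received: Nov 14, 2010.
The onsite loop is held: Nov 14, 2010 + 21 days = Dec 5, 2010.
The offer is extended: Dec 5, 2010 + 6 days = Dec 11, 2010.
Both prerequisites met — the hiring committee meets (Dec 6, 2010), the offer is extended (Dec 11, 2010); the later is Dec 11, 2010.
The candidate's start date arrives: Dec 11, 2010 + 13 days = Dec 24, 2010.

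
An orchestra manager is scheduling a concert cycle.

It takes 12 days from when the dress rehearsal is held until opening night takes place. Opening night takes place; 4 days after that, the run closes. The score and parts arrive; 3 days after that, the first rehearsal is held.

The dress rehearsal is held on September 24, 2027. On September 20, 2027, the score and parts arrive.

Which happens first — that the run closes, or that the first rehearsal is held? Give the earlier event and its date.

The first rehearsal is held — September 23, 2027

The dress rehearsal is held: Sep 24, 2027.
Opening night takes place: Sep 24, 2027 + 12 days = Oct 6, 2027.
The run closes: Oct 6, 2027 + 4 days = Oct 10, 2027.
The score and parts arrive: Sep 20, 2027.
The first rehearsal is held: Sep 20, 2027 + 3 days = Sep 23, 2027.
Comparing: the run closes on Oct 10, 2027 vs the first rehearsal is held on Sep 23, 2027. Earlier: the first rehearsal is held.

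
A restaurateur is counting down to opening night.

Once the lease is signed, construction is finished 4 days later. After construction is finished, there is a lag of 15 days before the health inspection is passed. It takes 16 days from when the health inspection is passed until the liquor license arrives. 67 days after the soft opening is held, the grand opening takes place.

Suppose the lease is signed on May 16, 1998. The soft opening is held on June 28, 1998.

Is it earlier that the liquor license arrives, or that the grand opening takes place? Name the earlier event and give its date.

The liquor license arrives — June 20, 1998

The lease is signed: May 16, 1998.
Construction is finished: May 16, 1998 + 4 days = May 20, 1998.
The health inspection is passed: May 20, 1998 + 15 days = Jun 4, 1998.
The liquor license arrives: Jun 4, 1998 + 16 days = Jun 20, 1998.
The soft opening is held: Jun 28, 1998.
The grand opening takes place: Jun 28, 1998 + 67 days = Sep 3, 1998.
Comparing: the liquor license arrives on Jun 20, 1998 vs the grand opening takes place on Sep 3, 1998. Earlier: the liquor license arrives.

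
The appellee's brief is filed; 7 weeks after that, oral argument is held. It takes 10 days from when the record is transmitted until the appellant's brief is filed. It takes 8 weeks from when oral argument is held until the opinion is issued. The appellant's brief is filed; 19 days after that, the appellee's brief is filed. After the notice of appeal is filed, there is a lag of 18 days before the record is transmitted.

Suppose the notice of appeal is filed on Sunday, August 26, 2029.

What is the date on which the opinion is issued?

Friday, January 25, 2030

The notice of appeal is filed: Aug 26, 2029.
The record is transmitted: Aug 26, 2029 + 18 days = Sep 13, 2029.
The appellant's brief is filed: Sep 13, 2029 + 10 days = Sep 23, 2029.
The appellee's brief is filed: Sep 23, 2029 + 19 days = Oct 12, 2029.
Oral argument is held: Oct 12, 2029 + 7 weeks = Nov 30, 2029.
The opinion is issued: Nov 30, 2029 + 8 weeks = Jan 25, 2030.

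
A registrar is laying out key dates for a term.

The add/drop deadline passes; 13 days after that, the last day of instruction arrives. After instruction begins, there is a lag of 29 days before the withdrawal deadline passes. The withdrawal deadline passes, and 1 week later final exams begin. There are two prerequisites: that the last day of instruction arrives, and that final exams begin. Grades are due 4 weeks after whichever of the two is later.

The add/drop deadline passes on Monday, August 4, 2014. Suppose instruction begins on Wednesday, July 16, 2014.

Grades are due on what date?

Thursday, September 18, 2014

The add/drop deadline passes: Aug 4, 2014.
The last day of instruction arrives: Aug 4, 2014 + 13 days = Aug 17, 2014.
Instruction begins: Jul 16, 2014.
The withdrawal deadline passes: Jul 16, 2014 + 29 days = Aug 14, 2014.
Final exams begin: Aug 14, 2014 + 1 week = Aug 21, 2014.
Both prerequisites met — the last day of instruction arrives (Aug 17, 2014), final exams begin (Aug 21, 2014); the later is Aug 21, 2014.
Grades are due: Aug 21, 2014 + 4 weeks = Sep 18, 2014.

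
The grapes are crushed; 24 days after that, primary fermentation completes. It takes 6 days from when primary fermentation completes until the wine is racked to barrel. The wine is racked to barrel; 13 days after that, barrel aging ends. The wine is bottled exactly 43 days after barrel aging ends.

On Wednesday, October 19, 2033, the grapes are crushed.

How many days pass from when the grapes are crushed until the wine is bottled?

86 days

Causal path: the grapes are crushed → primary fermentation completes → the wine is racked to barrel → barrel aging ends → the wine is bottled.
Total delay along the path: 24 + 6 + 13 + 43 = 86 days.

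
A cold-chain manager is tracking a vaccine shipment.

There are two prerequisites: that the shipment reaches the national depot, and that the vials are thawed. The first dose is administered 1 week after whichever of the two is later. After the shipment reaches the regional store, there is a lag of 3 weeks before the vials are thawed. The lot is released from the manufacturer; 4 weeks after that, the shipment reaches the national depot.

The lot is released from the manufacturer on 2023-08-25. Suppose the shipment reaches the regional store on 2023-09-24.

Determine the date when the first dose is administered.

The lot is released from the manufacturer: Aug 25, 2023.
The shipment reaches the national depot: Aug 25, 2023 + 4 weeks = Sep 22, 2023.
The shipment reaches the regional store: Sep 24, 2023.
The vials are thawed: Sep 24, 2023 + 3 weeks = Oct 15, 2023.
Both prerequisites met — the shipment reaches the national depot (Sep 22, 2023), the vials are thawed (Oct 15, 2023); the later is Oct 15, 2023.
The first dose is administered: Oct 15, 2023 + 1 week = Oct 22, 2023.

2023-10-22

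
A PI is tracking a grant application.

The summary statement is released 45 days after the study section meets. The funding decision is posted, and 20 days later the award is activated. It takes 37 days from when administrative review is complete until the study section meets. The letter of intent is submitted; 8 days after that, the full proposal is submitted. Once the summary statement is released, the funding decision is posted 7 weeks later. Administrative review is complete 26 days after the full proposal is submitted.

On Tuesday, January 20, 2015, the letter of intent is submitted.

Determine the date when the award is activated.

Friday, July 24, 2015

The letter of intent is submitted: Jan 20, 2015.
The full proposal is submitted: Jan 20, 2015 + 8 days = Jan 28, 2015.
Administrative review is complete: Jan 28, 2015 + 26 days = Feb 23, 2015.
The study section meets: Feb 23, 2015 + 37 days = Apr 1, 2015.
The summary statement is released: Apr 1, 2015 + 45 days = May 16, 2015.
The funding decision is posted: May 16, 2015 + 7 weeks = Jul 4, 2015.
The award is activated: Jul 4, 2015 + 20 days = Jul 24, 2015.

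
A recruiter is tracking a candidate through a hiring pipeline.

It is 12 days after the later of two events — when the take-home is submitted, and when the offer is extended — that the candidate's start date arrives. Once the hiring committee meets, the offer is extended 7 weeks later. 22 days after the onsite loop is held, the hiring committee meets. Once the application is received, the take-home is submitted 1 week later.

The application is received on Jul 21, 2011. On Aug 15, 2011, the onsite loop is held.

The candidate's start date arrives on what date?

Nov 6, 2011

The application is received: Jul 21, 2011.
The take-home is submitted: Jul 21, 2011 + 1 week = Jul 28, 2011.
The onsite loop is held: Aug 15, 2011.
The hiring committee meets: Aug 15, 2011 + 22 days = Sep 6, 2011.
The offer is extended: Sep 6, 2011 + 7 weeks = Oct 25, 2011.
Both prerequisites met — the take-home is submitted (Jul 28, 2011), the offer is extended (Oct 25, 2011); the later is Oct 25, 2011.
The candidate's start date arrives: Oct 25, 2011 + 12 days = Nov 6, 2011.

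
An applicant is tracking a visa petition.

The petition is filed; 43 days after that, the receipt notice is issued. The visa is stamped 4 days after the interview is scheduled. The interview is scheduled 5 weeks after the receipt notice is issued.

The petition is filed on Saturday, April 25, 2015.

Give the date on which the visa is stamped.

Thursday, July 16, 2015

The petition is filed: Apr 25, 2015.
The receipt notice is issued: Apr 25, 2015 + 43 days = Jun 7, 2015.
The interview is scheduled: Jun 7, 2015 + 5 weeks = Jul 12, 2015.
The visa is stamped: Jul 12, 2015 + 4 days = Jul 16, 2015.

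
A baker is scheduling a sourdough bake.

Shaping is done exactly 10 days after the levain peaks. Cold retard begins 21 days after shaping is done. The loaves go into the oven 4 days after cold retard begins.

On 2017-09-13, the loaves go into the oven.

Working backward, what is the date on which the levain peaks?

2017-08-09

The loaves go into the oven: Sep 13, 2017.
Cold retard begins: Sep 13, 2017 − 4 days = Sep 9, 2017.
Shaping is done: Sep 9, 2017 − 21 days = Aug 19, 2017.
The levain peaks: Aug 19, 2017 − 10 days = Aug 9, 2017.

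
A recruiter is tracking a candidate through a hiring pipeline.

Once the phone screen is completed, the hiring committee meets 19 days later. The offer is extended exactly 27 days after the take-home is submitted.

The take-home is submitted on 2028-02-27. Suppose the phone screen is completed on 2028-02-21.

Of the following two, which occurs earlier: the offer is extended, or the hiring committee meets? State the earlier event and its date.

The take-home is submitted: Feb 27, 2028.
The offer is extended: Feb 27, 2028 + 27 days = Mar 25, 2028.
The phone screen is completed: Feb 21, 2028.
The hiring committee meets: Feb 21, 2028 + 19 days = Mar 11, 2028.
Comparing: the offer is extended on Mar 25, 2028 vs the hiring committee meets on Mar 11, 2028. Earlier: the hiring committee meets.

The hiring committee meets — 2028-03-11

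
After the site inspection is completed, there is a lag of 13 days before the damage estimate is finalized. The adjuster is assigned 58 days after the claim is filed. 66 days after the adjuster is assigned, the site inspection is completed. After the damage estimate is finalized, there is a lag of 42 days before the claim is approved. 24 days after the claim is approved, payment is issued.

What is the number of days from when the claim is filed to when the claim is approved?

Causal path: the claim is filed → the adjuster is assigned → the site inspection is completed → the damage estimate is finalized → the claim is approved.
Total delay along the path: 58 + 66 + 13 + 42 = 179 days.

179 days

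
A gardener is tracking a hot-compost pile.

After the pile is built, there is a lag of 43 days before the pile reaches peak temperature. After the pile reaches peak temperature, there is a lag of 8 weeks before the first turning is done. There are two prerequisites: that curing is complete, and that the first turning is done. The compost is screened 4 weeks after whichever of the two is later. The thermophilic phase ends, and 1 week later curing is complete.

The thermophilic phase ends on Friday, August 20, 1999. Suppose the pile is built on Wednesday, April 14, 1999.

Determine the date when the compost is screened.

Friday, September 24, 1999

The thermophilic phase ends: Aug 20, 1999.
Curing is complete: Aug 20, 1999 + 1 week = Aug 27, 1999.
The pile is built: Apr 14, 1999.
The pile reaches peak temperature: Apr 14, 1999 + 43 days = May 27, 1999.
The first turning is done: May 27, 1999 + 8 weeks = Jul 22, 1999.
Both prerequisites met — curing is complete (Aug 27, 1999), the first turning is done (Jul 22, 1999); the later is Aug 27, 1999.
The compost is screened: Aug 27, 1999 + 4 weeks = Sep 24, 1999.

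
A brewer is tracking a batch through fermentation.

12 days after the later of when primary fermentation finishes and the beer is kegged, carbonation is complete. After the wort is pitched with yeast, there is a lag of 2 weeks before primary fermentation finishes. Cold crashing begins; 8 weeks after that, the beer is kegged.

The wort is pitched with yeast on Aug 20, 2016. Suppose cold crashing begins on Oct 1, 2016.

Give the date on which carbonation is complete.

Dec 8, 2016

The wort is pitched with yeast: Aug 20, 2016.
Primary fermentation finishes: Aug 20, 2016 + 2 weeks = Sep 3, 2016.
Cold crashing begins: Oct 1, 2016.
The beer is kegged: Oct 1, 2016 + 8 weeks = Nov 26, 2016.
Both prerequisites met — primary fermentation finishes (Sep 3, 2016), the beer is kegged (Nov 26, 2016); the later is Nov 26, 2016.
Carbonation is complete: Nov 26, 2016 + 12 days = Dec 8, 2016.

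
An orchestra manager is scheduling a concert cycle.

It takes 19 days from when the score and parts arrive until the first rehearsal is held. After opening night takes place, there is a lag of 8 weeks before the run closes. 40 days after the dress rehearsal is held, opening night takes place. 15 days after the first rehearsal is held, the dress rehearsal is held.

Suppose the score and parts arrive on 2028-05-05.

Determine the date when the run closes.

The score and parts arrive: May 5, 2028.
The first rehearsal is held: May 5, 2028 + 19 days = May 24, 2028.
The dress rehearsal is held: May 24, 2028 + 15 days = Jun 8, 2028.
Opening night takes place: Jun 8, 2028 + 40 days = Jul 18, 2028.
The run closes: Jul 18, 2028 + 8 weeks = Sep 12, 2028.

2028-09-12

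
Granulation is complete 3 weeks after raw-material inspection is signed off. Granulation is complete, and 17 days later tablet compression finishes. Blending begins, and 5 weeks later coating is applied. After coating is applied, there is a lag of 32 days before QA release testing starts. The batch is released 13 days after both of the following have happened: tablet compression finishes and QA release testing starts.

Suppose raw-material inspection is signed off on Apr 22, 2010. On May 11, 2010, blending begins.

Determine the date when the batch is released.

Raw-material inspection is signed off: Apr 22, 2010.
Granulation is complete: Apr 22, 2010 + 3 weeks = May 13, 2010.
Tablet compression finishes: May 13, 2010 + 17 days = May 30, 2010.
Blending begins: May 11, 2010.
Coating is applied: May 11, 2010 + 5 weeks = Jun 15, 2010.
QA release testing starts: Jun 15, 2010 + 32 days = Jul 17, 2010.
Both prerequisites met — tablet compression finishes (May 30, 2010), QA release testing starts (Jul 17, 2010); the later is Jul 17, 2010.
The batch is released: Jul 17, 2010 + 13 days = Jul 30, 2010.

Jul 30, 2010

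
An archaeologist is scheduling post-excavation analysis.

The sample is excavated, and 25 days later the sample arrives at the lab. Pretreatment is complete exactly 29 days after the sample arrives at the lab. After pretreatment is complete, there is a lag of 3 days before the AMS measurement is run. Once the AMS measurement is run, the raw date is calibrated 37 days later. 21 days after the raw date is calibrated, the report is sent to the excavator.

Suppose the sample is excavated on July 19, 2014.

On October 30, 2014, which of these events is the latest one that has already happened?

The sample is excavated: Jul 19, 2014.
The sample arrives at the lab: Jul 19, 2014 + 25 days = Aug 13, 2014.
Pretreatment is complete: Aug 13, 2014 + 29 days = Sep 11, 2014.
The AMS measurement is run: Sep 11, 2014 + 3 days = Sep 14, 2014.
The raw date is calibrated: Sep 14, 2014 + 37 days = Oct 21, 2014.
The report is sent to the excavator: Oct 21, 2014 + 21 days = Nov 11, 2014.
Oct 30, 2014 falls between when the raw date is calibrated (Oct 21, 2014) and when the report is sent to the excavator (Nov 11, 2014).

The raw date is calibrated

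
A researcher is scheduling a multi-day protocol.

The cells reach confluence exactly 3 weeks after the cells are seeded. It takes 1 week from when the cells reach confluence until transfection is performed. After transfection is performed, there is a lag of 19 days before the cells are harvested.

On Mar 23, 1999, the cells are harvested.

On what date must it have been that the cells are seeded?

The cells are harvested: Mar 23, 1999.
Transfection is performed: Mar 23, 1999 − 19 days = Mar 4, 1999.
The cells reach confluence: Mar 4, 1999 − 1 week = Feb 25, 1999.
The cells are seeded: Feb 25, 1999 − 3 weeks = Feb 4, 1999.

Feb 4, 1999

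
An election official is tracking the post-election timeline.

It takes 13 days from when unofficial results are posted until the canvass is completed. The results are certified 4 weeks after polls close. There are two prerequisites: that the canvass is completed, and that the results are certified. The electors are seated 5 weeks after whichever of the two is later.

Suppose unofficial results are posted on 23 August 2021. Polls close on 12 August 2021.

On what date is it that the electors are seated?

14 October 2021

Unofficial results are posted: Aug 23, 2021.
The canvass is completed: Aug 23, 2021 + 13 days = Sep 5, 2021.
Polls close: Aug 12, 2021.
The results are certified: Aug 12, 2021 + 4 weeks = Sep 9, 2021.
Both prerequisites met — the canvass is completed (Sep 5, 2021), the results are certified (Sep 9, 2021); the later is Sep 9, 2021.
The electors are seated: Sep 9, 2021 + 5 weeks = Oct 14, 2021.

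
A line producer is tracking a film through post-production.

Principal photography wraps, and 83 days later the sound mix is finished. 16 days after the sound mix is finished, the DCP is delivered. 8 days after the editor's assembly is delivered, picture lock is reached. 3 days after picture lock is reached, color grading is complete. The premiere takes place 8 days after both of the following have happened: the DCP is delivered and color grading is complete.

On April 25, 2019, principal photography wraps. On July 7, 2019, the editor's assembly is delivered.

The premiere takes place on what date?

Principal photography wraps: Apr 25, 2019.
The sound mix is finished: Apr 25, 2019 + 83 days = Jul 17, 2019.
The DCP is delivered: Jul 17, 2019 + 16 days = Aug 2, 2019.
The editor's assembly is delivered: Jul 7, 2019.
Picture lock is reached: Jul 7, 2019 + 8 days = Jul 15, 2019.
Color grading is complete: Jul 15, 2019 + 3 days = Jul 18, 2019.
Both prerequisites met — the DCP is delivered (Aug 2, 2019), color grading is complete (Jul 18, 2019); the later is Aug 2, 2019.
The premiere takes place: Aug 2, 2019 + 8 days = Aug 10, 2019.

August 10, 2019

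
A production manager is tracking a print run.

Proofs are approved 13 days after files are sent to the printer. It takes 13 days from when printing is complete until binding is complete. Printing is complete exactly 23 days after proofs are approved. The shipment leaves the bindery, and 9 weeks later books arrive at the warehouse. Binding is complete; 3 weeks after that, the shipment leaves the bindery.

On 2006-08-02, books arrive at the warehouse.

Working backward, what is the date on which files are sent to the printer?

2006-03-22

Books arrive at the warehouse: Aug 2, 2006.
The shipment leaves the bindery: Aug 2, 2006 − 9 weeks = May 31, 2006.
Binding is complete: May 31, 2006 − 3 weeks = May 10, 2006.
Printing is complete: May 10, 2006 − 13 days = Apr 27, 2006.
Proofs are approved: Apr 27, 2006 − 23 days = Apr 4, 2006.
Files are sent to the printer: Apr 4, 2006 − 13 days = Mar 22, 2006.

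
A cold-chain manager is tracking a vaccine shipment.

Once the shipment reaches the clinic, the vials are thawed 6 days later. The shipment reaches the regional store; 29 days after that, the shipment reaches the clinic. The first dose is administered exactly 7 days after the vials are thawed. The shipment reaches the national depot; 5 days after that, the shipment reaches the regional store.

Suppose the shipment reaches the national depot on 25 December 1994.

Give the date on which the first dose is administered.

The shipment reaches the national depot: Dec 25, 1994.
The shipment reaches the regional store: Dec 25, 1994 + 5 days = Dec 30, 1994.
The shipment reaches the clinic: Dec 30, 1994 + 29 days = Jan 28, 1995.
The vials are thawed: Jan 28, 1995 + 6 days = Feb 3, 1995.
The first dose is administered: Feb 3, 1995 + 7 days = Feb 10, 1995.

10 February 1995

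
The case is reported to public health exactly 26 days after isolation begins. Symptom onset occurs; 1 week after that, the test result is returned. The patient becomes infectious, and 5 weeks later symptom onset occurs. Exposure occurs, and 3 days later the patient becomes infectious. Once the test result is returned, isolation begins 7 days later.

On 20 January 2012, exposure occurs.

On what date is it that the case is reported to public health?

7 April 2012

Exposure occurs: Jan 20, 2012.
The patient becomes infectious: Jan 20, 2012 + 3 days = Jan 23, 2012.
Symptom onset occurs: Jan 23, 2012 + 5 weeks = Feb 27, 2012.
The test result is returned: Feb 27, 2012 + 1 week = Mar 5, 2012.
Isolation begins: Mar 5, 2012 + 7 days = Mar 12, 2012.
The case is reported to public health: Mar 12, 2012 + 26 days = Apr 7, 2012.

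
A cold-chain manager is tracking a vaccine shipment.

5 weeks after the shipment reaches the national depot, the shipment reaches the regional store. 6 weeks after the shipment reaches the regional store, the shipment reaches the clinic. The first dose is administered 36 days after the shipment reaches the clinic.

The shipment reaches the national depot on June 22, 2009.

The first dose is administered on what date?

The shipment reaches the national depot: Jun 22, 2009.
The shipment reaches the regional store: Jun 22, 2009 + 5 weeks = Jul 27, 2009.
The shipment reaches the clinic: Jul 27, 2009 + 6 weeks = Sep 7, 2009.
The first dose is administered: Sep 7, 2009 + 36 days = Oct 13, 2009.

October 13, 2009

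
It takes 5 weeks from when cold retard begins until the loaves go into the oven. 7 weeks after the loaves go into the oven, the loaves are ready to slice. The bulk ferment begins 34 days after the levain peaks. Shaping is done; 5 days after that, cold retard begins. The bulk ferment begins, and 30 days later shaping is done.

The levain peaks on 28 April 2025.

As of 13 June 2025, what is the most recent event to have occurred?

The bulk ferment begins

The levain peaks: Apr 28, 2025.
The bulk ferment begins: Apr 28, 2025 + 34 days = Jun 1, 2025.
Shaping is done: Jun 1, 2025 + 30 days = Jul 1, 2025.
Cold retard begins: Jul 1, 2025 + 5 days = Jul 6, 2025.
The loaves go into the oven: Jul 6, 2025 + 5 weeks = Aug 10, 2025.
The loaves are ready to slice: Aug 10, 2025 + 7 weeks = Sep 28, 2025.
Jun 13, 2025 falls between when the bulk ferment begins (Jun 1, 2025) and when shaping is done (Jul 1, 2025).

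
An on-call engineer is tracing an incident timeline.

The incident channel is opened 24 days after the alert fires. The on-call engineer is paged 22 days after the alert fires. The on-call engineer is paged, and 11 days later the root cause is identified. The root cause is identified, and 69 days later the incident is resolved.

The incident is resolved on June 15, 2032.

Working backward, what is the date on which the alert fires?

March 5, 2032

The incident is resolved: Jun 15, 2032.
The root cause is identified: Jun 15, 2032 − 69 days = Apr 7, 2032.
The on-call engineer is paged: Apr 7, 2032 − 11 days = Mar 27, 2032.
The alert fires: Mar 27, 2032 − 22 days = Mar 5, 2032.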